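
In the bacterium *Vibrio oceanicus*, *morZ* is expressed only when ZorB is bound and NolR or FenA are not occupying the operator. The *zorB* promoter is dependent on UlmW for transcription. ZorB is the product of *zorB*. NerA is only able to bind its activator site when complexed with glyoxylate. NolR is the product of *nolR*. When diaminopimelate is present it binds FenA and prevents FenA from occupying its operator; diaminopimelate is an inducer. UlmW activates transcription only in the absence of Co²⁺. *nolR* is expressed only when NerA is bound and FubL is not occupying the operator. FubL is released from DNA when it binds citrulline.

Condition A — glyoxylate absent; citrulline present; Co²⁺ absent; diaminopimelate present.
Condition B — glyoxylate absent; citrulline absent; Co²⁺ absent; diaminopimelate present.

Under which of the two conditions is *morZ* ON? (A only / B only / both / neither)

Condition A:
Glyoxylate is absent, so NerA is inactive.
Citrulline is present, so FubL is inactive.
Required activator NerA is absent, so *nolR* is not transcribed.
So NolR is not produced.
Co²⁺ is absent, so UlmW is active.
No repressor is bound and UlmW is active, so *zorB* is transcribed.
So ZorB is produced and active.
Diaminopimelate is present, so FenA is inactive.
No repressor is bound and ZorB is active, so *morZ* is transcribed.
→ *morZ* is ON in A.
Condition B:
Glyoxylate is absent, so NerA is inactive.
Citrulline is absent, so FubL is active.
With repressor FubL bound, *nolR* is not transcribed.
So NolR is not produced.
Co²⁺ is absent, so UlmW is active.
No repressor is bound and UlmW is active, so *zorB* is transcribed.
So ZorB is produced and active.
Diaminopimelate is present, so FenA is inactive.
No repressor is bound and ZorB is active, so *morZ* is transcribed.
→ *morZ* is ON in B.

both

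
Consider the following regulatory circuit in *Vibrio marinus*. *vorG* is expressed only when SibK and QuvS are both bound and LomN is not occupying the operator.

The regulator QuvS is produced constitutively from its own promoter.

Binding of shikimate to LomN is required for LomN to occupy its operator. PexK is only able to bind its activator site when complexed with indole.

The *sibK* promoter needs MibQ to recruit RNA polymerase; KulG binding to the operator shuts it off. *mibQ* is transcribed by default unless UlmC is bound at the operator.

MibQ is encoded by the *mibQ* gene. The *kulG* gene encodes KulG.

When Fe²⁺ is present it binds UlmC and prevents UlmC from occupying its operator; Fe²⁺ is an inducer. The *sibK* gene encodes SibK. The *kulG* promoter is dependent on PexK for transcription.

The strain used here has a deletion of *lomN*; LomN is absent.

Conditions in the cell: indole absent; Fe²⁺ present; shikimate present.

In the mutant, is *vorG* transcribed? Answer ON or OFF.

LomN is non-functional in this strain, so it has no effect.
Fe²⁺ is present, so UlmC is inactive.
With no repressor bound, *mibQ* is transcribed.
So MibQ is produced and active.
Indole is absent, so PexK is inactive.
Required activator PexK is absent, so *kulG* is not transcribed.
So KulG is not produced.
No repressor is bound and MibQ is active, so *sibK* is transcribed.
So SibK is produced and active.
QuvS is produced constitutively and is active.
No repressor is bound and SibK and QuvS are active, so *vorG* is transcribed.

ON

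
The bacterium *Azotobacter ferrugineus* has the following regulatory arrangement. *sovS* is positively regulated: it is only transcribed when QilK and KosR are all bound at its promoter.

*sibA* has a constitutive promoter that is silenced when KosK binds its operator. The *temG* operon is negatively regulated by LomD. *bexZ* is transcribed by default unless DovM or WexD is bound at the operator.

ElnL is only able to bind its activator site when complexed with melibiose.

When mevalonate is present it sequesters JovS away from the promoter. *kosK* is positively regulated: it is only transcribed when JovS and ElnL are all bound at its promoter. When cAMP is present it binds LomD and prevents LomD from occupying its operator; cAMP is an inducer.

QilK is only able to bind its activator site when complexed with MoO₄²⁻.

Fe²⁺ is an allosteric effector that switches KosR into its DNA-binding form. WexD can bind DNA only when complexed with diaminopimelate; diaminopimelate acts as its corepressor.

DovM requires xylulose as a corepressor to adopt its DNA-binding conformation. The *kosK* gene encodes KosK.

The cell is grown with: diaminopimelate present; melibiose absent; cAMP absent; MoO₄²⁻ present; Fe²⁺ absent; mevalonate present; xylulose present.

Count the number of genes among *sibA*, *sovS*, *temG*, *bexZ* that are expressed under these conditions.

1

Mevalonate is present, so JovS is inactive.
Melibiose is absent, so ElnL is inactive.
Required activator JovS is absent, so *kosK* is not transcribed.
So KosK is not produced.
With no repressor bound, *sibA* is transcribed.
→ *sibA* is ON.
MoO₄²⁻ is present, so QilK is active.
Fe²⁺ is absent, so KosR is inactive.
Required activator KosR is absent, so *sovS* is not transcribed.
→ *sovS* is OFF.
cAMP is absent, so LomD is active.
With repressor LomD bound, *temG* is not transcribed.
→ *temG* is OFF.
Xylulose is present, so DovM is active.
Diaminopimelate is present, so WexD is active.
With repressor DovM bound, *bexZ* is not transcribed.
→ *bexZ* is OFF.
1 of the 4 genes is transcribed.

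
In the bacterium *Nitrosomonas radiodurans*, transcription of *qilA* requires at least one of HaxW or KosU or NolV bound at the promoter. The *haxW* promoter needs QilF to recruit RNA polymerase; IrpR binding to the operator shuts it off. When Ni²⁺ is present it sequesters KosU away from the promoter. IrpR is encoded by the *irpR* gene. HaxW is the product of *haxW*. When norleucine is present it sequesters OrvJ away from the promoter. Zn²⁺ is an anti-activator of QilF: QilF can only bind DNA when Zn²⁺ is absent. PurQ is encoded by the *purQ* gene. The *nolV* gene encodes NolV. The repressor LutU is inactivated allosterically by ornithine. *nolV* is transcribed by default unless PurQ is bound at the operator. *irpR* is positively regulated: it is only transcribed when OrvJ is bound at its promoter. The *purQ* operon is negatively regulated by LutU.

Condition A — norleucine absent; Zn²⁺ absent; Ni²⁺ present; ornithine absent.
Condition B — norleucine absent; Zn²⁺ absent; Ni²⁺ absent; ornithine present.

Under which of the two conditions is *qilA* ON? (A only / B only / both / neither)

Condition A:
Norleucine is absent, so OrvJ is active.
No repressor is bound and OrvJ is active, so *irpR* is transcribed.
So IrpR is produced and active.
Zn²⁺ is absent, so QilF is active.
With repressor IrpR bound, *haxW* is not transcribed.
So HaxW is not produced.
Ni²⁺ is present, so KosU is inactive.
Ornithine is absent, so LutU is active.
With repressor LutU bound, *purQ* is not transcribed.
So PurQ is not produced.
With no repressor bound, *nolV* is transcribed.
So NolV is produced and active.
Activator NolV is present, so *qilA* is transcribed.
→ *qilA* is ON in A.
Condition B:
Norleucine is absent, so OrvJ is active.
No repressor is bound and OrvJ is active, so *irpR* is transcribed.
So IrpR is produced and active.
Zn²⁺ is absent, so QilF is active.
With repressor IrpR bound, *haxW* is not transcribed.
So HaxW is not produced.
Ni²⁺ is absent, so KosU is active.
Ornithine is present, so LutU is inactive.
With no repressor bound, *purQ* is transcribed.
So PurQ is produced and active.
With repressor PurQ bound, *nolV* is not transcribed.
So NolV is not produced.
Activator KosU is present, so *qilA* is transcribed.
→ *qilA* is ON in B.

both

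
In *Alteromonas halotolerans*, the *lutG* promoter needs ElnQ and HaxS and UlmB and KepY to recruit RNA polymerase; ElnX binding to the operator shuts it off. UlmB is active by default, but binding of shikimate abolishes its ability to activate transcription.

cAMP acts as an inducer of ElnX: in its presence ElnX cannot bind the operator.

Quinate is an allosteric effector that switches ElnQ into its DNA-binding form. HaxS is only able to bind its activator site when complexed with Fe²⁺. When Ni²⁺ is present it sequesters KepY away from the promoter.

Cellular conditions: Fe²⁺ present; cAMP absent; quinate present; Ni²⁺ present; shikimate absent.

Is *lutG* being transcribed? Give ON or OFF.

OFF

cAMP is absent, so ElnX is active.
Quinate is present, so ElnQ is active.
Fe²⁺ is present, so HaxS is active.
Shikimate is absent, so UlmB is active.
Ni²⁺ is present, so KepY is inactive.
With repressor ElnX bound, *lutG* is not transcribed.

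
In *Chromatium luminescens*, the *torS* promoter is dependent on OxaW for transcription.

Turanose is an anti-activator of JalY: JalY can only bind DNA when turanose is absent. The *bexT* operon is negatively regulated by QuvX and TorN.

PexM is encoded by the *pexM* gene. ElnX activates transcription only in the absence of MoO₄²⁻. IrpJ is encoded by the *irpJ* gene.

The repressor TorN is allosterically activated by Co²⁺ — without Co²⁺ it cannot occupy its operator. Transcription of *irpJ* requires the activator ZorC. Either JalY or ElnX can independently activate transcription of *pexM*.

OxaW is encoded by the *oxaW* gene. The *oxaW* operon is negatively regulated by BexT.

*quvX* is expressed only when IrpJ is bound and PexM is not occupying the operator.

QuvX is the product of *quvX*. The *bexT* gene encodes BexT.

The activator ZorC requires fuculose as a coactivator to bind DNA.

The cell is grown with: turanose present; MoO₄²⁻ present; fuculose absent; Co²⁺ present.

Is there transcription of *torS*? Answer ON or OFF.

ON

Turanose is present, so JalY is inactive.
MoO₄²⁻ is present, so ElnX is inactive.
No activator is available at the *pexM* promoter, so *pexM* is not transcribed.
So PexM is not produced.
Fuculose is absent, so ZorC is inactive.
Required activator ZorC is absent, so *irpJ* is not transcribed.
So IrpJ is not produced.
Required activator IrpJ is absent, so *quvX* is not transcribed.
So QuvX is not produced.
Co²⁺ is present, so TorN is active.
With repressor TorN bound, *bexT* is not transcribed.
So BexT is not produced.
With no repressor bound, *oxaW* is transcribed.
So OxaW is produced and active.
No repressor is bound and OxaW is active, so *torS* is transcribed.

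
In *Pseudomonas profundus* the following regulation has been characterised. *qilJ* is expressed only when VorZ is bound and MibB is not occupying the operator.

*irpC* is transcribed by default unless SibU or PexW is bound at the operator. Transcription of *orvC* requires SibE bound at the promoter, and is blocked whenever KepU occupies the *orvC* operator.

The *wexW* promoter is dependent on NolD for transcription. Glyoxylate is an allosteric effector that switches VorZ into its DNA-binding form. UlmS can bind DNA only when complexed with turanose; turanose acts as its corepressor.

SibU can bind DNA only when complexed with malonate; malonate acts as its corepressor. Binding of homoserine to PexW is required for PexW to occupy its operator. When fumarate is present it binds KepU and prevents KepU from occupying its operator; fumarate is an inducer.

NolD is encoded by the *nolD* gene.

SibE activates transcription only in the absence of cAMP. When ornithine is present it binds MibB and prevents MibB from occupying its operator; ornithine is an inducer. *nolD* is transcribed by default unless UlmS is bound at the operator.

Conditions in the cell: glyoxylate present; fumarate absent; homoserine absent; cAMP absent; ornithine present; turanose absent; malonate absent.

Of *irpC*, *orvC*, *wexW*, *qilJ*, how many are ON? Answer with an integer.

3

Malonate is absent, so SibU is inactive.
Homoserine is absent, so PexW is inactive.
With no repressor bound, *irpC* is transcribed.
→ *irpC* is ON.
Fumarate is absent, so KepU is active.
cAMP is absent, so SibE is active.
With repressor KepU bound, *orvC* is not transcribed.
→ *orvC* is OFF.
Turanose is absent, so UlmS is inactive.
With no repressor bound, *nolD* is transcribed.
So NolD is produced and active.
No repressor is bound and NolD is active, so *wexW* is transcribed.
→ *wexW* is ON.
Glyoxylate is present, so VorZ is active.
Ornithine is present, so MibB is inactive.
No repressor is bound and VorZ is active, so *qilJ* is transcribed.
→ *qilJ* is ON.
3 of the 4 genes are transcribed.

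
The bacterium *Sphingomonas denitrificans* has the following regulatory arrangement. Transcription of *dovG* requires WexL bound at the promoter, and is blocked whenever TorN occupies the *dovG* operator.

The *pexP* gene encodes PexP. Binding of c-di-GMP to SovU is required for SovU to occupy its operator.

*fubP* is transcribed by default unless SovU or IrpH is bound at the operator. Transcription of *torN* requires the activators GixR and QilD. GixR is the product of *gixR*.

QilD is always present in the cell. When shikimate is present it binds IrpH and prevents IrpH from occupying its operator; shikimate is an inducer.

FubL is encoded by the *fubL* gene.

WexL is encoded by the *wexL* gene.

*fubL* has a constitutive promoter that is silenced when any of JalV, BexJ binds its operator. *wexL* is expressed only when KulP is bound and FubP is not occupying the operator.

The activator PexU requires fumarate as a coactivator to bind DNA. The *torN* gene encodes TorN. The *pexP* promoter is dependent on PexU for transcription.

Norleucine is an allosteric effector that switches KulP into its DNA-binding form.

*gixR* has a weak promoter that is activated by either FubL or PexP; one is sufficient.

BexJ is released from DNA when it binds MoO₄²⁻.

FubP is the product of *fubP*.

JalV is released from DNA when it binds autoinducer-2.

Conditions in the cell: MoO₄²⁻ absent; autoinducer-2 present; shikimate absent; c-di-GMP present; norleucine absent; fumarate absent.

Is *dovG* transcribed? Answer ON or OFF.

OFF

Norleucine is absent, so KulP is inactive.
c-di-GMP is present, so SovU is active.
Shikimate is absent, so IrpH is active.
With repressor SovU bound, *fubP* is not transcribed.
So FubP is not produced.
Required activator KulP is absent, so *wexL* is not transcribed.
So WexL is not produced.
Autoinducer-2 is present, so JalV is inactive.
MoO₄²⁻ is absent, so BexJ is active.
With repressor BexJ bound, *fubL* is not transcribed.
So FubL is not produced.
Fumarate is absent, so PexU is inactive.
Required activator PexU is absent, so *pexP* is not transcribed.
So PexP is not produced.
No activator is available at the *gixR* promoter, so *gixR* is not transcribed.
So GixR is not produced.
QilD is produced constitutively and is active.
Required activator GixR is absent, so *torN* is not transcribed.
So TorN is not produced.
Required activator WexL is absent, so *dovG* is not transcribed.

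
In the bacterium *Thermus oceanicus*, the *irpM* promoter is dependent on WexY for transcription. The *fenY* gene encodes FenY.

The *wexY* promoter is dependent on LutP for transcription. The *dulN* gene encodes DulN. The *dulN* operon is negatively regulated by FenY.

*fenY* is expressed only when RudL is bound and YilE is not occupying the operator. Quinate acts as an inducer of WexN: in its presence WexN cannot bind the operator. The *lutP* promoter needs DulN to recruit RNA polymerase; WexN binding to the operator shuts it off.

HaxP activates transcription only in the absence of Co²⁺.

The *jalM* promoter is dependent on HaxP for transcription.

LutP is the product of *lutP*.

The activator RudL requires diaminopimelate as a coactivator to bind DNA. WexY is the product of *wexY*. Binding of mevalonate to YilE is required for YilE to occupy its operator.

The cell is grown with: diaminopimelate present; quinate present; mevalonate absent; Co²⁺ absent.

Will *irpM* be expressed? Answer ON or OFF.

OFF

Mevalonate is absent, so YilE is inactive.
Diaminopimelate is present, so RudL is active.
No repressor is bound and RudL is active, so *fenY* is transcribed.
So FenY is produced and active.
With repressor FenY bound, *dulN* is not transcribed.
So DulN is not produced.
Quinate is present, so WexN is inactive.
Required activator DulN is absent, so *lutP* is not transcribed.
So LutP is not produced.
Required activator LutP is absent, so *wexY* is not transcribed.
So WexY is not produced.
Required activator WexY is absent, so *irpM* is not transcribed.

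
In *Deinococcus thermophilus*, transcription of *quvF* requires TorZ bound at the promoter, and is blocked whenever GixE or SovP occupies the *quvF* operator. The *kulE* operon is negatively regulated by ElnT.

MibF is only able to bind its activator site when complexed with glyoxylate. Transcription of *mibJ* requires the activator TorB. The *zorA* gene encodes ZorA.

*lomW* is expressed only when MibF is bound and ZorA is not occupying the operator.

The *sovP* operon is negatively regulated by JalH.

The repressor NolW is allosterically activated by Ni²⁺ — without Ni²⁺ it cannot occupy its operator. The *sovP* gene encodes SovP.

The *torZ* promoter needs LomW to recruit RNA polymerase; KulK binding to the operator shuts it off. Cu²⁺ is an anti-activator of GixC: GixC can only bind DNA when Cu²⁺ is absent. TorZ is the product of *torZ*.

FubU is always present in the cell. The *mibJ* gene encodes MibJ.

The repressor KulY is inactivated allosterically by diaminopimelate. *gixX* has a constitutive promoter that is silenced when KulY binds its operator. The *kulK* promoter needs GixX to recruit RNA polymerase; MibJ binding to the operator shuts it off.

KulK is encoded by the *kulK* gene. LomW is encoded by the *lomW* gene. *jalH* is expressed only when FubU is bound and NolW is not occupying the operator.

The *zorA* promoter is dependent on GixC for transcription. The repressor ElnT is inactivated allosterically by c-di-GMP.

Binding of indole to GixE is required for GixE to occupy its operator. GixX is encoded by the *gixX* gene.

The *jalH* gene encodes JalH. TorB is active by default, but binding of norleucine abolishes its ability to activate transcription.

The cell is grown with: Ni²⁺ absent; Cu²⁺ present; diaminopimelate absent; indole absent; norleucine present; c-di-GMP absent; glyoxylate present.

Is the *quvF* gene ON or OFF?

Indole is absent, so GixE is inactive.
Norleucine is present, so TorB is inactive.
Required activator TorB is absent, so *mibJ* is not transcribed.
So MibJ is not produced.
Diaminopimelate is absent, so KulY is active.
With repressor KulY bound, *gixX* is not transcribed.
So GixX is not produced.
Required activator GixX is absent, so *kulK* is not transcribed.
So KulK is not produced.
Glyoxylate is present, so MibF is active.
Cu²⁺ is present, so GixC is inactive.
Required activator GixC is absent, so *zorA* is not transcribed.
So ZorA is not produced.
No repressor is bound and MibF is active, so *lomW* is transcribed.
So LomW is produced and active.
No repressor is bound and LomW is active, so *torZ* is transcribed.
So TorZ is produced and active.
FubU is produced constitutively and is active.
Ni²⁺ is absent, so NolW is inactive.
No repressor is bound and FubU is active, so *jalH* is transcribed.
So JalH is produced and active.
With repressor JalH bound, *sovP* is not transcribed.
So SovP is not produced.
No repressor is bound and TorZ is active, so *quvF* is transcribed.

ON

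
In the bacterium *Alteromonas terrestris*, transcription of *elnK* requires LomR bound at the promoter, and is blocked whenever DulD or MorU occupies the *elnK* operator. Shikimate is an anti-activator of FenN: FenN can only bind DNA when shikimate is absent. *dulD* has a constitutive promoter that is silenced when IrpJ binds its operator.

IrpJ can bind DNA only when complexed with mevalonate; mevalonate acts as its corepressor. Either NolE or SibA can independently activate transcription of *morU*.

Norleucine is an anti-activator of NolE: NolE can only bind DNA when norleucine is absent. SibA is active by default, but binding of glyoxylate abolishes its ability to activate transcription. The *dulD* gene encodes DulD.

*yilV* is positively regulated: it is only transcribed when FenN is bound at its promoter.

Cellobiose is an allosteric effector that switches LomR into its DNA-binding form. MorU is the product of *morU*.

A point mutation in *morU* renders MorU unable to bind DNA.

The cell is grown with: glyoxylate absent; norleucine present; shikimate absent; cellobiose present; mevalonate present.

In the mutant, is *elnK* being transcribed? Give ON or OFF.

Mevalonate is present, so IrpJ is active.
With repressor IrpJ bound, *dulD* is not transcribed.
So DulD is not produced.
MorU is non-functional in this strain, so it has no effect.
Cellobiose is present, so LomR is active.
No repressor is bound and LomR is active, so *elnK* is transcribed.

ON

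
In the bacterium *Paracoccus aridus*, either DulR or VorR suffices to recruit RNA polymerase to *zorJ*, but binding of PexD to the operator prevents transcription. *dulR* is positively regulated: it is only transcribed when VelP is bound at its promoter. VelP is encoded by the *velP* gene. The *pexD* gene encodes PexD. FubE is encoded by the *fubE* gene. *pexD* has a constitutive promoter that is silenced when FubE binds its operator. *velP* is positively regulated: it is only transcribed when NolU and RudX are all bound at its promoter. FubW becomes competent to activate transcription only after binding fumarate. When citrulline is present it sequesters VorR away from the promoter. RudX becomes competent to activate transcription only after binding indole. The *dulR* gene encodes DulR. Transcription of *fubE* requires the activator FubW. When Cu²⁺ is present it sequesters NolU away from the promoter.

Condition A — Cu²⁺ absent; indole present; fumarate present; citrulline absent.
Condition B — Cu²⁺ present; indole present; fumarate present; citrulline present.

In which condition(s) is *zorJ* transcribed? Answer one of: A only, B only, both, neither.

A only

Condition A:
Cu²⁺ is absent, so NolU is active.
Indole is present, so RudX is active.
No repressor is bound and NolU and RudX are active, so *velP* is transcribed.
So VelP is produced and active.
No repressor is bound and VelP is active, so *dulR* is transcribed.
So DulR is produced and active.
Fumarate is present, so FubW is active.
No repressor is bound and FubW is active, so *fubE* is transcribed.
So FubE is produced and active.
With repressor FubE bound, *pexD* is not transcribed.
So PexD is not produced.
Citrulline is absent, so VorR is active.
Activator DulR is present, so *zorJ* is transcribed.
→ *zorJ* is ON in A.
Condition B:
Cu²⁺ is present, so NolU is inactive.
Indole is present, so RudX is active.
Required activator NolU is absent, so *velP* is not transcribed.
So VelP is not produced.
Required activator VelP is absent, so *dulR* is not transcribed.
So DulR is not produced.
Fumarate is present, so FubW is active.
No repressor is bound and FubW is active, so *fubE* is transcribed.
So FubE is produced and active.
With repressor FubE bound, *pexD* is not transcribed.
So PexD is not produced.
Citrulline is present, so VorR is inactive.
No activator is available at the *zorJ* promoter, so *zorJ* is not transcribed.
→ *zorJ* is OFF in B.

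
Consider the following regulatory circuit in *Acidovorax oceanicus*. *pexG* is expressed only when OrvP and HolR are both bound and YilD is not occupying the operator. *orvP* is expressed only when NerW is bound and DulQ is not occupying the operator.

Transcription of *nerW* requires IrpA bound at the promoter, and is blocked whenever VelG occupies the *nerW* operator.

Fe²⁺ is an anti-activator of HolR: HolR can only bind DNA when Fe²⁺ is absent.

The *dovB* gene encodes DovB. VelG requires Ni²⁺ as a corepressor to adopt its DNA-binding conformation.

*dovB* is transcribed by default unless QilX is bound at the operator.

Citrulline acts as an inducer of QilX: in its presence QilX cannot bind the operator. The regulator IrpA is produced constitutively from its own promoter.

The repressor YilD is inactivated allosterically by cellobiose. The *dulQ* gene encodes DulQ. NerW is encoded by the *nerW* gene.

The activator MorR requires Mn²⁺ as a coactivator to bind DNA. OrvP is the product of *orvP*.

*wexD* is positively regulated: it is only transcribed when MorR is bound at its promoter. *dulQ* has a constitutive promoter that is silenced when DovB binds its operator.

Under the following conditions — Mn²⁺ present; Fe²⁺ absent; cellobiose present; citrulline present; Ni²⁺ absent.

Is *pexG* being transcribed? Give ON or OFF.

ON

Ni²⁺ is absent, so VelG is inactive.
IrpA is produced constitutively and is active.
No repressor is bound and IrpA is active, so *nerW* is transcribed.
So NerW is produced and active.
Citrulline is present, so QilX is inactive.
With no repressor bound, *dovB* is transcribed.
So DovB is produced and active.
With repressor DovB bound, *dulQ* is not transcribed.
So DulQ is not produced.
No repressor is bound and NerW is active, so *orvP* is transcribed.
So OrvP is produced and active.
Cellobiose is present, so YilD is inactive.
Fe²⁺ is absent, so HolR is active.
No repressor is bound and OrvP and HolR are active, so *pexG* is transcribed.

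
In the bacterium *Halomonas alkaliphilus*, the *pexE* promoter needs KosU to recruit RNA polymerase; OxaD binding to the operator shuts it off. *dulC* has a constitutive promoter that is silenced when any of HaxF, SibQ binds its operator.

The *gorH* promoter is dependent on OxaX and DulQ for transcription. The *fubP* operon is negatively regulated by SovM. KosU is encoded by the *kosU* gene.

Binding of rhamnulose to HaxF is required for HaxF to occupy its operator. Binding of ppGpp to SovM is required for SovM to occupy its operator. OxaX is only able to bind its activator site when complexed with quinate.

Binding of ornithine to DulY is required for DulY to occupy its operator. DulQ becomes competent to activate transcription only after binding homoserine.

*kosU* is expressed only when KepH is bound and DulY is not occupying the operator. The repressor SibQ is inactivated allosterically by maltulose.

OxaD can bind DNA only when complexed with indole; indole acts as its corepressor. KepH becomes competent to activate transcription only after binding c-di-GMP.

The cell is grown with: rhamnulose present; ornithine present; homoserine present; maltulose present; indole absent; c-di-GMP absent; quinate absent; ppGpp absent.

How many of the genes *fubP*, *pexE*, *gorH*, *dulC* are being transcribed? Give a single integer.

1

ppGpp is absent, so SovM is inactive.
With no repressor bound, *fubP* is transcribed.
→ *fubP* is ON.
Indole is absent, so OxaD is inactive.
c-di-GMP is absent, so KepH is inactive.
Ornithine is present, so DulY is active.
With repressor DulY bound, *kosU* is not transcribed.
So KosU is not produced.
Required activator KosU is absent, so *pexE* is not transcribed.
→ *pexE* is OFF.
Quinate is absent, so OxaX is inactive.
Homoserine is present, so DulQ is active.
Required activator OxaX is absent, so *gorH* is not transcribed.
→ *gorH* is OFF.
Rhamnulose is present, so HaxF is active.
Maltulose is present, so SibQ is inactive.
With repressor HaxF bound, *dulC* is not transcribed.
→ *dulC* is OFF.
1 of the 4 genes is transcribed.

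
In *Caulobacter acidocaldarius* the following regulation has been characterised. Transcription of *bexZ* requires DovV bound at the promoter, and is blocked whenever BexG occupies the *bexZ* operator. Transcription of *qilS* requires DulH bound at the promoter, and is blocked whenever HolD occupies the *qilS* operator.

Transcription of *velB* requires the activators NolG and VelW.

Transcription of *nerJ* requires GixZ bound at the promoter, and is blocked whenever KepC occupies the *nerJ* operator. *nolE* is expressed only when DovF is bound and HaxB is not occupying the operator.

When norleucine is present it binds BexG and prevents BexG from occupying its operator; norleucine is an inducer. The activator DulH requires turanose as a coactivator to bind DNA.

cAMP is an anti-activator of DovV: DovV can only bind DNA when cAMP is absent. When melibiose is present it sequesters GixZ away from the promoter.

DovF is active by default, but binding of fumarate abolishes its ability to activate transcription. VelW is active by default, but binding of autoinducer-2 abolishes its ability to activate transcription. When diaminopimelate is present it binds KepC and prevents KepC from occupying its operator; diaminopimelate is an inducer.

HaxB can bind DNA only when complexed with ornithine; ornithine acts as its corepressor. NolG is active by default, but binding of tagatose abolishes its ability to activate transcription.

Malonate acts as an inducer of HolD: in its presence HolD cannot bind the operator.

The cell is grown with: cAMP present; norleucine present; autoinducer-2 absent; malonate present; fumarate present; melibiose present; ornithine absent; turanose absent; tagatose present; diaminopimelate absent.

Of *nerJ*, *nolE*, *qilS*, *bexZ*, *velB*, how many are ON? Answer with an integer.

0

Melibiose is present, so GixZ is inactive.
Diaminopimelate is absent, so KepC is active.
With repressor KepC bound, *nerJ* is not transcribed.
→ *nerJ* is OFF.
Ornithine is absent, so HaxB is inactive.
Fumarate is present, so DovF is inactive.
Required activator DovF is absent, so *nolE* is not transcribed.
→ *nolE* is OFF.
Malonate is present, so HolD is inactive.
Turanose is absent, so DulH is inactive.
Required activator DulH is absent, so *qilS* is not transcribed.
→ *qilS* is OFF.
Norleucine is present, so BexG is inactive.
cAMP is present, so DovV is inactive.
Required activator DovV is absent, so *bexZ* is not transcribed.
→ *bexZ* is OFF.
Tagatose is present, so NolG is inactive.
Autoinducer-2 is absent, so VelW is active.
Required activator NolG is absent, so *velB* is not transcribed.
→ *velB* is OFF.
0 of the 5 genes are transcribed.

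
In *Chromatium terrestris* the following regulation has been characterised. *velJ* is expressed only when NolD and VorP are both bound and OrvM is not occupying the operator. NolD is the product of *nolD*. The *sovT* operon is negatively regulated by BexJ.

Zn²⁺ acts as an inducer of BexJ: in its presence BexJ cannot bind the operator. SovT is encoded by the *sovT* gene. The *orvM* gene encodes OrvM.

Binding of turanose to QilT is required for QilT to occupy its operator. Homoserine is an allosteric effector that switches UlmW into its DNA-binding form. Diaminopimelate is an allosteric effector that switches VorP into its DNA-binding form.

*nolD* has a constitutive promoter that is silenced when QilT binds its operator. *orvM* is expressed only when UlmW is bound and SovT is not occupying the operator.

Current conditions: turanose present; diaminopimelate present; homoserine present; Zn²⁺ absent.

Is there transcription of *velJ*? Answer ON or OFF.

OFF

Turanose is present, so QilT is active.
With repressor QilT bound, *nolD* is not transcribed.
So NolD is not produced.
Diaminopimelate is present, so VorP is active.
Homoserine is present, so UlmW is active.
Zn²⁺ is absent, so BexJ is active.
With repressor BexJ bound, *sovT* is not transcribed.
So SovT is not produced.
No repressor is bound and UlmW is active, so *orvM* is transcribed.
So OrvM is produced and active.
With repressor OrvM bound, *velJ* is not transcribed.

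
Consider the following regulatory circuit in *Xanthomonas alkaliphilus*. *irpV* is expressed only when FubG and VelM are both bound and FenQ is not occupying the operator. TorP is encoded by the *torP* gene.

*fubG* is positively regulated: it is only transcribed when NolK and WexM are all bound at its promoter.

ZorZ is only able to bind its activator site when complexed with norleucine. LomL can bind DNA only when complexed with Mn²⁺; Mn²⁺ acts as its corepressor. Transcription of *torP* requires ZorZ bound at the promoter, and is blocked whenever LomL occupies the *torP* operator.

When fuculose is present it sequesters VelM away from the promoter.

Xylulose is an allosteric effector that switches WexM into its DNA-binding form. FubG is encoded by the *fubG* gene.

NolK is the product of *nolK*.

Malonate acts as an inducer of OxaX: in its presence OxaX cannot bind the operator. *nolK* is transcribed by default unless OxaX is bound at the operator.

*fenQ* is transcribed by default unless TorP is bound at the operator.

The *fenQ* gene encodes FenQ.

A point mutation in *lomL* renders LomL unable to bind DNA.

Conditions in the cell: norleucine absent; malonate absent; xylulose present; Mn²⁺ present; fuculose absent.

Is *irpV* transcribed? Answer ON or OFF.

Norleucine is absent, so ZorZ is inactive.
LomL is non-functional in this strain, so it has no effect.
Required activator ZorZ is absent, so *torP* is not transcribed.
So TorP is not produced.
With no repressor bound, *fenQ* is transcribed.
So FenQ is produced and active.
Malonate is absent, so OxaX is active.
With repressor OxaX bound, *nolK* is not transcribed.
So NolK is not produced.
Xylulose is present, so WexM is active.
Required activator NolK is absent, so *fubG* is not transcribed.
So FubG is not produced.
Fuculose is absent, so VelM is active.
With repressor FenQ bound, *irpV* is not transcribed.

OFF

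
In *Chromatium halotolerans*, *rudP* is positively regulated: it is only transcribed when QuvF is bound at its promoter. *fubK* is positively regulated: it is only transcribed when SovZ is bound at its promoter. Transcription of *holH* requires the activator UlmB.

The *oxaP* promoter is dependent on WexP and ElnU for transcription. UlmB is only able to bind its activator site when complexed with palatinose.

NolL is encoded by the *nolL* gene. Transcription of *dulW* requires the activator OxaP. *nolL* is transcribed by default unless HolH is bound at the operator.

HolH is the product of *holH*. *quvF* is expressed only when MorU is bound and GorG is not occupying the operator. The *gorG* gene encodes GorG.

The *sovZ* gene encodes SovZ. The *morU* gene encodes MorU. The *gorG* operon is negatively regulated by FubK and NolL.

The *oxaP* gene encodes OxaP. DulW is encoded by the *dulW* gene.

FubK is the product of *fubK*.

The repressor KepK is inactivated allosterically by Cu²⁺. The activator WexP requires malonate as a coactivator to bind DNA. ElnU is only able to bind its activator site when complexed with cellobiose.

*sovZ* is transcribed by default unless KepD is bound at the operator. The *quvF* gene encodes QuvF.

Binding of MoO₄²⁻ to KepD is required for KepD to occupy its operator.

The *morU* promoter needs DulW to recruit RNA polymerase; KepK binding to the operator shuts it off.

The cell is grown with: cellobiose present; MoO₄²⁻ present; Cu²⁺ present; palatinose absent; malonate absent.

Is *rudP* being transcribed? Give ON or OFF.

MoO₄²⁻ is present, so KepD is active.
With repressor KepD bound, *sovZ* is not transcribed.
So SovZ is not produced.
Required activator SovZ is absent, so *fubK* is not transcribed.
So FubK is not produced.
Palatinose is absent, so UlmB is inactive.
Required activator UlmB is absent, so *holH* is not transcribed.
So HolH is not produced.
With no repressor bound, *nolL* is transcribed.
So NolL is produced and active.
With repressor NolL bound, *gorG* is not transcribed.
So GorG is not produced.
Malonate is absent, so WexP is inactive.
Cellobiose is present, so ElnU is active.
Required activator WexP is absent, so *oxaP* is not transcribed.
So OxaP is not produced.
Required activator OxaP is absent, so *dulW* is not transcribed.
So DulW is not produced.
Cu²⁺ is present, so KepK is inactive.
Required activator DulW is absent, so *morU* is not transcribed.
So MorU is not produced.
Required activator MorU is absent, so *quvF* is not transcribed.
So QuvF is not produced.
Required activator QuvF is absent, so *rudP* is not transcribed.

OFF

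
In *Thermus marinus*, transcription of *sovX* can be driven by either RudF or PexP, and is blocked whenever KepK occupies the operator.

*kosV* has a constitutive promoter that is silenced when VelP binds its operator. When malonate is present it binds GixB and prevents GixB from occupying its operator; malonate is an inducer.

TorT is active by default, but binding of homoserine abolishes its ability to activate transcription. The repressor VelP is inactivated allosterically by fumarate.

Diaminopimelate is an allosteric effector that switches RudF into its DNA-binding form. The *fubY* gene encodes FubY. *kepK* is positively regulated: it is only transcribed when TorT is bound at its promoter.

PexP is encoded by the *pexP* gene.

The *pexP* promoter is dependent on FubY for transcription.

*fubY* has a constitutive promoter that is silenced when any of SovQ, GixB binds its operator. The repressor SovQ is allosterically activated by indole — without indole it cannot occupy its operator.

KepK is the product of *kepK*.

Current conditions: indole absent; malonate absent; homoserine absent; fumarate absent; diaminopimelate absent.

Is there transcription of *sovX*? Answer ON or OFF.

Homoserine is absent, so TorT is active.
No repressor is bound and TorT is active, so *kepK* is transcribed.
So KepK is produced and active.
Diaminopimelate is absent, so RudF is inactive.
Indole is absent, so SovQ is inactive.
Malonate is absent, so GixB is active.
With repressor GixB bound, *fubY* is not transcribed.
So FubY is not produced.
Required activator FubY is absent, so *pexP* is not transcribed.
So PexP is not produced.
With repressor KepK bound, *sovX* is not transcribed.

OFF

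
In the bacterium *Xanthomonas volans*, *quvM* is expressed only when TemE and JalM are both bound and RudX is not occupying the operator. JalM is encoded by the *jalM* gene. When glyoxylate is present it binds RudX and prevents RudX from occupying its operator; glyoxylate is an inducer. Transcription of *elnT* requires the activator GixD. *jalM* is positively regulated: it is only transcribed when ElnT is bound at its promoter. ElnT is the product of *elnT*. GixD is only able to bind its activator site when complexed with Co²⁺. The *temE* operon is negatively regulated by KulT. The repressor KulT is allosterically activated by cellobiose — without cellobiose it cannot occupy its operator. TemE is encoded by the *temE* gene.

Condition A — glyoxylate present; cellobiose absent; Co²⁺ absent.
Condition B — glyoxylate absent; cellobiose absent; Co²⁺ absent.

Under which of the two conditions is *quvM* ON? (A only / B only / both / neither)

neither

Condition A:
Glyoxylate is present, so RudX is inactive.
Cellobiose is absent, so KulT is inactive.
With no repressor bound, *temE* is transcribed.
So TemE is produced and active.
Co²⁺ is absent, so GixD is inactive.
Required activator GixD is absent, so *elnT* is not transcribed.
So ElnT is not produced.
Required activator ElnT is absent, so *jalM* is not transcribed.
So JalM is not produced.
Required activator JalM is absent, so *quvM* is not transcribed.
→ *quvM* is OFF in A.
Condition B:
Glyoxylate is absent, so RudX is active.
Cellobiose is absent, so KulT is inactive.
With no repressor bound, *temE* is transcribed.
So TemE is produced and active.
Co²⁺ is absent, so GixD is inactive.
Required activator GixD is absent, so *elnT* is not transcribed.
So ElnT is not produced.
Required activator ElnT is absent, so *jalM* is not transcribed.
So JalM is not produced.
With repressor RudX bound, *quvM* is not transcribed.
→ *quvM* is OFF in B.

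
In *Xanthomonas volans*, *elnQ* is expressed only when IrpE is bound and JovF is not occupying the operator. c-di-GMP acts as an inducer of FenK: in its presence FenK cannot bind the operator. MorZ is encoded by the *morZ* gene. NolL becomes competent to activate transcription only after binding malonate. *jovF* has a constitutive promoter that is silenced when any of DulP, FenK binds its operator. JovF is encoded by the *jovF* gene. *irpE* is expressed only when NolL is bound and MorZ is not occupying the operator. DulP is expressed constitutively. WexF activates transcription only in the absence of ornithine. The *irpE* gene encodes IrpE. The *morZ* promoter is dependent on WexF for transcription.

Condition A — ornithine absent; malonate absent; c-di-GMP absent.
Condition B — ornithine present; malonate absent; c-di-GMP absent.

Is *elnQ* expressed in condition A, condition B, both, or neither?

neither

Condition A:
Ornithine is absent, so WexF is active.
No repressor is bound and WexF is active, so *morZ* is transcribed.
So MorZ is produced and active.
Malonate is absent, so NolL is inactive.
With repressor MorZ bound, *irpE* is not transcribed.
So IrpE is not produced.
DulP is produced constitutively and is active.
c-di-GMP is absent, so FenK is active.
With repressor DulP bound, *jovF* is not transcribed.
So JovF is not produced.
Required activator IrpE is absent, so *elnQ* is not transcribed.
→ *elnQ* is OFF in A.
Condition B:
Ornithine is present, so WexF is inactive.
Required activator WexF is absent, so *morZ* is not transcribed.
So MorZ is not produced.
Malonate is absent, so NolL is inactive.
Required activator NolL is absent, so *irpE* is not transcribed.
So IrpE is not produced.
DulP is produced constitutively and is active.
c-di-GMP is absent, so FenK is active.
With repressor DulP bound, *jovF* is not transcribed.
So JovF is not produced.
Required activator IrpE is absent, so *elnQ* is not transcribed.
→ *elnQ* is OFF in B.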